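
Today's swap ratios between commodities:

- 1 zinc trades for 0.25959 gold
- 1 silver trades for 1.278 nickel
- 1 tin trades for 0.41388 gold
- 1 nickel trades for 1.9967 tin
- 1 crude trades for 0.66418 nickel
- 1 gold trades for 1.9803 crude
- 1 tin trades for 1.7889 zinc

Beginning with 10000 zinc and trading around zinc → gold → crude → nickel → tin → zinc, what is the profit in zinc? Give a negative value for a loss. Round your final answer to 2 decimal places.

2195.61

10000 zinc × 0.25959 = 2595.9 gold
2595.9 gold × 1.9803 = 5140.66077 crude
5140.66077 crude × 0.66418 = 3414.3240702186 nickel
3414.3240702186 nickel × 1.9967 = 6817.38087100547862 tin
6817.38087100547862 tin × 1.7889 = 12195.612640141700703318 zinc
Net change: 12195.612640141700703318 − 10000 = 2195.612640141700703318 zinc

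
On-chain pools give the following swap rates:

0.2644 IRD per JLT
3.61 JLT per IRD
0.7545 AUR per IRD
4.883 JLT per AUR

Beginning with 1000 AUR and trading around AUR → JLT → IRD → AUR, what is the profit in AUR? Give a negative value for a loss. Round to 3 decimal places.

-25.891

1000 AUR × 4.883 = 4883 JLT
4883 JLT × 0.2644 = 1291.0652 IRD
1291.0652 IRD × 0.7545 = 974.1086934 AUR
Net change: 974.1086934 − 1000 = -25.8913066 AUR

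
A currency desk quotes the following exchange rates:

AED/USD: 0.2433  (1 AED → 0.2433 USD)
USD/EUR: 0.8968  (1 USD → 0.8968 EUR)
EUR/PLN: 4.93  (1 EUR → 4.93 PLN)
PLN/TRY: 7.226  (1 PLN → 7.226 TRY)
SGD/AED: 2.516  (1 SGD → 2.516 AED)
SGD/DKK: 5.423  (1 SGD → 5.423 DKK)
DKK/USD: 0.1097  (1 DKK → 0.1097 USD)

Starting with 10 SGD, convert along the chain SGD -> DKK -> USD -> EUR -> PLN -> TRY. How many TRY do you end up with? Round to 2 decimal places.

10 SGD × 5.423 = 54.23 DKK
54.23 DKK × 0.1097 = 5.949031 USD
5.949031 USD × 0.8968 = 5.3350910008 EUR
5.3350910008 EUR × 4.93 = 26.301998633944 PLN
26.301998633944 PLN × 7.226 = 190.058242128879344 TRY

190.06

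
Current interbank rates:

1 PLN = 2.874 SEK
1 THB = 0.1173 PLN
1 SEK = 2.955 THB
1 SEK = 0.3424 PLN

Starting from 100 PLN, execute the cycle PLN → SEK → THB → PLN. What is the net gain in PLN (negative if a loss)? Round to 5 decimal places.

-0.38098

100 PLN × 2.874 = 287.4 SEK
287.4 SEK × 2.955 = 849.267 THB
849.267 THB × 0.1173 = 99.6190191 PLN
Net change: 99.6190191 − 100 = -0.3809809 PLN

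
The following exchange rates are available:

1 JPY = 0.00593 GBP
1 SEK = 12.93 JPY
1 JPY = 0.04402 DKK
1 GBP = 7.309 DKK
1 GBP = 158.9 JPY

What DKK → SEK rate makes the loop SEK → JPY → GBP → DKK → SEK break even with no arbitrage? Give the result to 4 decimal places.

1.7844

Known legs of the cycle: 12.93 × 0.00593 × 7.309 = 0.5604168441
For no arbitrage the full-cycle product must be 1, so the missing rate is 1 / 0.5604168441 ≈ 1.784386.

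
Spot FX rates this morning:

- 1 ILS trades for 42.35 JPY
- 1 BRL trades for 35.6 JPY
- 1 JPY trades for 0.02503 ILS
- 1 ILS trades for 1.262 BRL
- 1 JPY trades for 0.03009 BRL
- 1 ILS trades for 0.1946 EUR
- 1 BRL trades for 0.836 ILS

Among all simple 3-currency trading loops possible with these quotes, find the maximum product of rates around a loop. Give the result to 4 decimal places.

1.1245

JPY→ILS→BRL→JPY: 0.02503 × 1.262 × 35.6 = 1.12453
JPY→BRL→ILS→JPY: 0.03009 × 0.836 × 42.35 = 1.06532
Maximum is JPY→ILS→BRL→JPY at 1.1245; arbitrage exists.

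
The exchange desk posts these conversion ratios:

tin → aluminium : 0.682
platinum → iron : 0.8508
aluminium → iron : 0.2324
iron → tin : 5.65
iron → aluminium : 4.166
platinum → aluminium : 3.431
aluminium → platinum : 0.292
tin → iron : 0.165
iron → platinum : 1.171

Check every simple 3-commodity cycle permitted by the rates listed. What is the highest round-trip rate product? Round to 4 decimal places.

iron→aluminium→platinum→iron: 4.166 × 0.292 × 0.8508 = 1.03497
iron→platinum→aluminium→iron: 1.171 × 3.431 × 0.2324 = 0.93371
tin→aluminium→iron→tin: 0.682 × 0.2324 × 5.65 = 0.89551
Maximum is iron→aluminium→platinum→iron at 1.0350; arbitrage exists.

1.0350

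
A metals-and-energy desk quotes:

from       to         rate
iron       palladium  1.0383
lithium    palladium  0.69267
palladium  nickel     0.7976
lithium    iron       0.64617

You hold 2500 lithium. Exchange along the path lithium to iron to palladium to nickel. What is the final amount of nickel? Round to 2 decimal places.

2500 lithium × 0.64617 = 1615.425 iron
1615.425 iron × 1.0383 = 1677.2957775 palladium
1677.2957775 palladium × 0.7976 = 1337.811112134 nickel

1337.81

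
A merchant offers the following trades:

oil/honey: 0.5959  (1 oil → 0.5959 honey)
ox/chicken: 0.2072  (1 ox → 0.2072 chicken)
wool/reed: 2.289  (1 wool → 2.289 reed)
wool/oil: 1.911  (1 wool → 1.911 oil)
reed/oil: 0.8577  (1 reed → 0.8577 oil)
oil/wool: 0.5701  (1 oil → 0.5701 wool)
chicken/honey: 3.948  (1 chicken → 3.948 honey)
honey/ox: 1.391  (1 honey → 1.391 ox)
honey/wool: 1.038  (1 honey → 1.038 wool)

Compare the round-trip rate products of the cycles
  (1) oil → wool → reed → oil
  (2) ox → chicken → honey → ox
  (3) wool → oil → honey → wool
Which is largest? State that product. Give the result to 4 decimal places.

(1) 0.5701 × 2.289 × 0.8577 = 1.11926
(2) 0.2072 × 3.948 × 1.391 = 1.13787
(3) 1.911 × 0.5959 × 1.038 = 1.18204
Highest is cycle (3) at 1.1820 (>1, arbitrage).

1.1820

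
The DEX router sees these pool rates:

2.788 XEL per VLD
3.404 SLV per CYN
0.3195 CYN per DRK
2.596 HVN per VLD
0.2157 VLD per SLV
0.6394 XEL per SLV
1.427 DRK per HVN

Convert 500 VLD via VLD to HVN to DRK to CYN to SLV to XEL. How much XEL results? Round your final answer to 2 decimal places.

500 VLD × 2.596 = 1298 HVN
1298 HVN × 1.427 = 1852.246 DRK
1852.246 DRK × 0.3195 = 591.792597 CYN
591.792597 CYN × 3.404 = 2014.462000188 SLV
2014.462000188 SLV × 0.6394 = 1288.0470029202072 XEL

1288.05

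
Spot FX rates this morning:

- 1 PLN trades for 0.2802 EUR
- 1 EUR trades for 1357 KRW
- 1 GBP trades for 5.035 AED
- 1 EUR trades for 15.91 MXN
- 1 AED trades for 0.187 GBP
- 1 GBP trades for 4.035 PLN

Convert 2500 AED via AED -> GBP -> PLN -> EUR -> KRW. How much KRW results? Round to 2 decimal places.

717254.25

2500 AED × 0.187 = 467.5 GBP
467.5 GBP × 4.035 = 1886.3625 PLN
1886.3625 PLN × 0.2802 = 528.5587725 EUR
528.5587725 EUR × 1357 = 717254.2542825 KRW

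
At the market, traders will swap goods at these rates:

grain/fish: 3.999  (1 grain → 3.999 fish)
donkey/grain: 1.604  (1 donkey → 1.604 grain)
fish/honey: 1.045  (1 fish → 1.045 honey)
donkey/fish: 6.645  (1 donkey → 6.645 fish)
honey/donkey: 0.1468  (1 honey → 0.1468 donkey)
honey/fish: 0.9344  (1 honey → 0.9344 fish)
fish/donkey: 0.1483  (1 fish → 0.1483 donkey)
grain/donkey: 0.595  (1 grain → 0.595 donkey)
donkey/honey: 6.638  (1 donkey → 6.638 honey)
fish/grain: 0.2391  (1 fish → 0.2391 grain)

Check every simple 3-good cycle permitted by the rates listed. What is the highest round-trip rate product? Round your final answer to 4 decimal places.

fish→honey→donkey→fish: 1.045 × 0.1468 × 6.645 = 1.01938
grain→fish→donkey→grain: 3.999 × 0.1483 × 1.604 = 0.95125
grain→donkey→fish→grain: 0.595 × 6.645 × 0.2391 = 0.94535
fish→donkey→honey→fish: 0.1483 × 6.638 × 0.9344 = 0.91984
Maximum is fish→honey→donkey→fish at 1.0194; arbitrage exists.

1.0194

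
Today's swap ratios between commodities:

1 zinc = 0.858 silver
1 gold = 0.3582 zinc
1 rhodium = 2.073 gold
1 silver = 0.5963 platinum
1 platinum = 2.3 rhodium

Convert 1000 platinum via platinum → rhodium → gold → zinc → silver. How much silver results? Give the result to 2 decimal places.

1000 platinum × 2.3 = 2300 rhodium
2300 rhodium × 2.073 = 4767.9 gold
4767.9 gold × 0.3582 = 1707.86178 zinc
1707.86178 zinc × 0.858 = 1465.34540724 silver

1465.35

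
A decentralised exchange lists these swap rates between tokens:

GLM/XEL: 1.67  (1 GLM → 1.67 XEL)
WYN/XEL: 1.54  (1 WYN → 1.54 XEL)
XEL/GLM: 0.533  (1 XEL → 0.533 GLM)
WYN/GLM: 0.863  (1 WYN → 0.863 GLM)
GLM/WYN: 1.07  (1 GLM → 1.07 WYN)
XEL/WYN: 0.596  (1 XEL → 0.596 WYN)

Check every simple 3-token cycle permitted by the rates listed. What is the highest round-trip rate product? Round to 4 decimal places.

0.8783

GLM→WYN→XEL→GLM: 1.07 × 1.54 × 0.533 = 0.87828
GLM→XEL→WYN→GLM: 1.67 × 0.596 × 0.863 = 0.85896
Maximum is GLM→WYN→XEL→GLM at 0.8783; no arbitrage — every cycle loses value.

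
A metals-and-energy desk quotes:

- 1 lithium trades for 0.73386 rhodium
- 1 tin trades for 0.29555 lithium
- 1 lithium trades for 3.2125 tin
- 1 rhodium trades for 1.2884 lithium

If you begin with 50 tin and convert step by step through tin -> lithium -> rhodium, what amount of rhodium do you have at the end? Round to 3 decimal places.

50 tin × 0.29555 = 14.7775 lithium
14.7775 lithium × 0.73386 = 10.84461615 rhodium

10.845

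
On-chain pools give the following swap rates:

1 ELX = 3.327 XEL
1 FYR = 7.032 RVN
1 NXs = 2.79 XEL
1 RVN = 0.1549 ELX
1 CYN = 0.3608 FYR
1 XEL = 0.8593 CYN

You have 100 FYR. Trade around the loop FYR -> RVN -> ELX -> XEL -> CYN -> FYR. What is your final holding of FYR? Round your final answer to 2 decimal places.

112.36

100 FYR × 7.032 = 703.2 RVN
703.2 RVN × 0.1549 = 108.92568 ELX
108.92568 ELX × 3.327 = 362.39573736 XEL
362.39573736 XEL × 0.8593 = 311.406657113448 CYN
311.406657113448 CYN × 0.3608 = 112.3555218865320384 FYR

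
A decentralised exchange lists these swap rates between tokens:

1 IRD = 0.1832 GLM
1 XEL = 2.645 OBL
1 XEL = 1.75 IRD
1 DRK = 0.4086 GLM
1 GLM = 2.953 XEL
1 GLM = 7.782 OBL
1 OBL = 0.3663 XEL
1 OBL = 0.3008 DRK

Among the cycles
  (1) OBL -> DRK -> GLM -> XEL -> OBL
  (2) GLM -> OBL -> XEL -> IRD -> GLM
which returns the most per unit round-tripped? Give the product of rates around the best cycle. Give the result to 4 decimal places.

(1) 0.3008 × 0.4086 × 2.953 × 2.645 = 0.95999
(2) 7.782 × 0.3663 × 1.75 × 0.1832 = 0.91389
Highest is cycle (1) at 0.9600 (≤1, no arbitrage).

0.9600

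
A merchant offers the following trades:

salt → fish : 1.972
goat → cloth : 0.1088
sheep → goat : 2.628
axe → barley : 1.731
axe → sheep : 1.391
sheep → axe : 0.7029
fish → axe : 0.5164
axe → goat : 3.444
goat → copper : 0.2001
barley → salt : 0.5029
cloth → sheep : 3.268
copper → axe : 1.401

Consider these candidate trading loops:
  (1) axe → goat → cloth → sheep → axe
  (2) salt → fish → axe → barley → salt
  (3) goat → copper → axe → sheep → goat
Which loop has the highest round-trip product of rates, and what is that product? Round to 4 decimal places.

1.0248

(1) 3.444 × 0.1088 × 3.268 × 0.7029 = 0.86073
(2) 1.972 × 0.5164 × 1.731 × 0.5029 = 0.88649
(3) 0.2001 × 1.401 × 1.391 × 2.628 = 1.02480
Highest is cycle (3) at 1.0248 (>1, arbitrage).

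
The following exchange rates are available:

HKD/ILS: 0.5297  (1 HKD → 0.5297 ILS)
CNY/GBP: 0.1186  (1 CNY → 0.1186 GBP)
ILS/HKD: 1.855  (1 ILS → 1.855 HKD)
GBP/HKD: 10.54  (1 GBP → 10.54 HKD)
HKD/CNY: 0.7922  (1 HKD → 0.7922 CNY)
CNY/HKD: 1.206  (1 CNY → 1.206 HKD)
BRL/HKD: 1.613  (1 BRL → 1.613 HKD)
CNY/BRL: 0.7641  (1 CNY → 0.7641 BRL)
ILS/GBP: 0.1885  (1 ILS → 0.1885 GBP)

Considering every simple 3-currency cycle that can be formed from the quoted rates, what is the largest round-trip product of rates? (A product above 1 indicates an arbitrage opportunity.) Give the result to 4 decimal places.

GBP→HKD→ILS→GBP: 10.54 × 0.5297 × 0.1885 = 1.05240
GBP→HKD→CNY→GBP: 10.54 × 0.7922 × 0.1186 = 0.99028
HKD→CNY→BRL→HKD: 0.7922 × 0.7641 × 1.613 = 0.97638
Maximum is GBP→HKD→ILS→GBP at 1.0524; arbitrage exists.

1.0524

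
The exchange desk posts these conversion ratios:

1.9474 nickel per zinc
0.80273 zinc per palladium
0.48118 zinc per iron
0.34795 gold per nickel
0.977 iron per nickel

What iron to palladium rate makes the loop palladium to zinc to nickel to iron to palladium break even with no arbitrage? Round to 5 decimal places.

0.65476

Known legs of the cycle: 0.80273 × 1.9474 × 0.977 = 1.527281964754
For no arbitrage the full-cycle product must be 1, so the missing rate is 1 / 1.527281964754 ≈ 0.6547579.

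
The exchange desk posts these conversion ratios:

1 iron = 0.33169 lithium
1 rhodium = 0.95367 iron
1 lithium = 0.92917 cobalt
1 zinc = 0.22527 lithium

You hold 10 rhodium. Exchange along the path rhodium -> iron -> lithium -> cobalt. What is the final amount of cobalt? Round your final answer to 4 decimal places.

2.9392

10 rhodium × 0.95367 = 9.5367 iron
9.5367 iron × 0.33169 = 3.163228023 lithium
3.163228023 lithium × 0.92917 = 2.93917658213091 cobalt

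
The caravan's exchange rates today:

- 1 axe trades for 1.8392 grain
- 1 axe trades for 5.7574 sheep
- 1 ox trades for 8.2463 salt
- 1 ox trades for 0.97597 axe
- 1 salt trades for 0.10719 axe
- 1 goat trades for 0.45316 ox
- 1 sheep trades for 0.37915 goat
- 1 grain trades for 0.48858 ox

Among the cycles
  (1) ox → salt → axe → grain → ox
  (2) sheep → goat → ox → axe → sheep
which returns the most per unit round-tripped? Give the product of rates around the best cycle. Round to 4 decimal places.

(1) 8.2463 × 0.10719 × 1.8392 × 0.48858 = 0.79429
(2) 0.37915 × 0.45316 × 0.97597 × 5.7574 = 0.96544
Highest is cycle (2) at 0.9654 (≤1, no arbitrage).

0.9654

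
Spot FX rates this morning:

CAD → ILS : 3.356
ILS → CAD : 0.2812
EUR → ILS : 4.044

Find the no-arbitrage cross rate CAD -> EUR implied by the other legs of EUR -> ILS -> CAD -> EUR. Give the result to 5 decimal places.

Known legs of the cycle: 4.044 × 0.2812 = 1.1371728
For no arbitrage the full-cycle product must be 1, so the missing rate is 1 / 1.1371728 ≈ 0.8793738.

0.87937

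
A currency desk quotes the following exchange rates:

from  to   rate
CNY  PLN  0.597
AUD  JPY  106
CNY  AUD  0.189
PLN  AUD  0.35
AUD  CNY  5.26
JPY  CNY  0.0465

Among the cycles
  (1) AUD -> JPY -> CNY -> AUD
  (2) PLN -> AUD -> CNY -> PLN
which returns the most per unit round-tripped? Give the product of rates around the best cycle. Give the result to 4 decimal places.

1.0991

(1) 106 × 0.0465 × 0.189 = 0.93158
(2) 0.35 × 5.26 × 0.597 = 1.09908
Highest is cycle (2) at 1.0991 (>1, arbitrage).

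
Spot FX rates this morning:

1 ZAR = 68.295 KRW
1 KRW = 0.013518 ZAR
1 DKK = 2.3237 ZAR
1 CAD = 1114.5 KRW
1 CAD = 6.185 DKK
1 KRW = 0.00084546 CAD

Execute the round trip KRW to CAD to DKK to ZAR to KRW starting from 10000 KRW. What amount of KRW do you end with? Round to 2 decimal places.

10000 KRW × 0.00084546 = 8.4546 CAD
8.4546 CAD × 6.185 = 52.291701 DKK
52.291701 DKK × 2.3237 = 121.5102256137 ZAR
121.5102256137 ZAR × 68.295 = 8298.5408582876415 KRW

8298.54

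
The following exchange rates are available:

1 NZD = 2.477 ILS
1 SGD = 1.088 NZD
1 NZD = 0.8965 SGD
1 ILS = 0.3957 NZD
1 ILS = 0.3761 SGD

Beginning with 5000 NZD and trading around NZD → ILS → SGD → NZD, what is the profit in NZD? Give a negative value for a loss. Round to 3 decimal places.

5000 NZD × 2.477 = 12385 ILS
12385 ILS × 0.3761 = 4657.9985 SGD
4657.9985 SGD × 1.088 = 5067.902368 NZD
Net change: 5067.902368 − 5000 = 67.902368 NZD

67.902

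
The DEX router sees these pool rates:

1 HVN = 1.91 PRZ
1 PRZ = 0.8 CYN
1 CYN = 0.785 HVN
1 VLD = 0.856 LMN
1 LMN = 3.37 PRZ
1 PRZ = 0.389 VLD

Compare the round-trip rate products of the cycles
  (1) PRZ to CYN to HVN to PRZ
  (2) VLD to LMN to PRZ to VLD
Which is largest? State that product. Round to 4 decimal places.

(1) 0.8 × 0.785 × 1.91 = 1.19948
(2) 0.856 × 3.37 × 0.389 = 1.12216
Highest is cycle (1) at 1.1995 (>1, arbitrage).

1.1995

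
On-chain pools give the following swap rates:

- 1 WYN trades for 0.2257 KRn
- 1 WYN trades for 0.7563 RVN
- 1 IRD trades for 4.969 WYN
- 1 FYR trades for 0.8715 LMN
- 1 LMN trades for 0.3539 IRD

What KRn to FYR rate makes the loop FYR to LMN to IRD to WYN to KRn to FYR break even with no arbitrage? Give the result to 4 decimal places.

Known legs of the cycle: 0.8715 × 0.3539 × 4.969 × 0.2257 = 0.345898365573705
For no arbitrage the full-cycle product must be 1, so the missing rate is 1 / 0.345898365573705 ≈ 2.891023.

2.8910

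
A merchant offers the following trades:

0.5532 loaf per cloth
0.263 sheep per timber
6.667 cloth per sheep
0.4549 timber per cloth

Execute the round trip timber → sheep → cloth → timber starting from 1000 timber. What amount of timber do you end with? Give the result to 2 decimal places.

1000 timber × 0.263 = 263 sheep
263 sheep × 6.667 = 1753.421 cloth
1753.421 cloth × 0.4549 = 797.6312129 timber

797.63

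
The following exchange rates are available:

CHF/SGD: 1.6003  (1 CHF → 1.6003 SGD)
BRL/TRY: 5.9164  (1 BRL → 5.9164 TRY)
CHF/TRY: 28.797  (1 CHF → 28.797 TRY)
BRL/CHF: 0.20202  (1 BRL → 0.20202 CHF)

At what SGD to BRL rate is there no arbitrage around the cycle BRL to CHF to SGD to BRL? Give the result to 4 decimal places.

Known legs of the cycle: 0.20202 × 1.6003 = 0.323292606
For no arbitrage the full-cycle product must be 1, so the missing rate is 1 / 0.323292606 ≈ 3.093173.

3.0932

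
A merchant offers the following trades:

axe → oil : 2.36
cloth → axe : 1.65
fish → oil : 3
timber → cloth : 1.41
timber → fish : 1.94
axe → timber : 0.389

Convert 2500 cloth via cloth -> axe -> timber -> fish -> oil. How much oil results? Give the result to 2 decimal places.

2500 cloth × 1.65 = 4125 axe
4125 axe × 0.389 = 1604.625 timber
1604.625 timber × 1.94 = 3112.9725 fish
3112.9725 fish × 3 = 9338.9175 oil

9338.92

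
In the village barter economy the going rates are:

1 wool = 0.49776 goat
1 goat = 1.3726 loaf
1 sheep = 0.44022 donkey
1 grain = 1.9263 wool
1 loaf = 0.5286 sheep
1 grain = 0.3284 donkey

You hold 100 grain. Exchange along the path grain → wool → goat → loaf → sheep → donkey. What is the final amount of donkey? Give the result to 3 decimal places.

30.626

100 grain × 1.9263 = 192.63 wool
192.63 wool × 0.49776 = 95.8835088 goat
95.8835088 goat × 1.3726 = 131.60970417888 loaf
131.60970417888 loaf × 0.5286 = 69.568889628955968 sheep
69.568889628955968 sheep × 0.44022 = 30.62561659245899623296 donkey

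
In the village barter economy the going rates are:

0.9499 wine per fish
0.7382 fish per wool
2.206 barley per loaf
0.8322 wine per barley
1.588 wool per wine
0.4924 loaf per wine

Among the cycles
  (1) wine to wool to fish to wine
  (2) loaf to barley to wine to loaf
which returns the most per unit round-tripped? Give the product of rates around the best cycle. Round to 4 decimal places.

(1) 1.588 × 0.7382 × 0.9499 = 1.11353
(2) 2.206 × 0.8322 × 0.4924 = 0.90396
Highest is cycle (1) at 1.1135 (>1, arbitrage).

1.1135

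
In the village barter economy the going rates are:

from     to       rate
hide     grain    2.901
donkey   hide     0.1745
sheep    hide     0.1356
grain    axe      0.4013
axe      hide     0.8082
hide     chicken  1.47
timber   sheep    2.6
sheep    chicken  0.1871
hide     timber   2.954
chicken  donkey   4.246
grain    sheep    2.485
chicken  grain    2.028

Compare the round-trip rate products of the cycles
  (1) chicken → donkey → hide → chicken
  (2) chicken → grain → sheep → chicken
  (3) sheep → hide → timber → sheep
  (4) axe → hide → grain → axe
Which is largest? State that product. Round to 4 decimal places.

(1) 4.246 × 0.1745 × 1.47 = 1.08916
(2) 2.028 × 2.485 × 0.1871 = 0.94291
(3) 0.1356 × 2.954 × 2.6 = 1.04146
(4) 0.8082 × 2.901 × 0.4013 = 0.94088
Highest is cycle (1) at 1.0892 (>1, arbitrage).

1.0892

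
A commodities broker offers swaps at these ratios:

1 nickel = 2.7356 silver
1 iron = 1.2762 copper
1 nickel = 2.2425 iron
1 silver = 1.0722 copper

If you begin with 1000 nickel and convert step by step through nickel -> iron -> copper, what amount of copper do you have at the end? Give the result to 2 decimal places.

1000 nickel × 2.2425 = 2242.5 iron
2242.5 iron × 1.2762 = 2861.8785 copper

2861.88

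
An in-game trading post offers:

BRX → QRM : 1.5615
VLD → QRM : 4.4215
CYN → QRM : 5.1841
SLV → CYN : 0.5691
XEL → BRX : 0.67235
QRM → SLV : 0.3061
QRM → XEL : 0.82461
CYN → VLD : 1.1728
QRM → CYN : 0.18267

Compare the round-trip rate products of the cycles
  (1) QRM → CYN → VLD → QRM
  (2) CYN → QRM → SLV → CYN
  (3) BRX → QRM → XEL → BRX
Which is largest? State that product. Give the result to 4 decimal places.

0.9472

(1) 0.18267 × 1.1728 × 4.4215 = 0.94724
(2) 5.1841 × 0.3061 × 0.5691 = 0.90308
(3) 1.5615 × 0.82461 × 0.67235 = 0.86574
Highest is cycle (1) at 0.9472 (≤1, no arbitrage).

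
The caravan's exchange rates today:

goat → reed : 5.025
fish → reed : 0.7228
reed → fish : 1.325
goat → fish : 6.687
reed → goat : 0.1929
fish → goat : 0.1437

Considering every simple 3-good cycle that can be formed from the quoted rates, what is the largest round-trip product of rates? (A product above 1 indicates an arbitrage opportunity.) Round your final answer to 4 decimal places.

0.9568

fish→goat→reed→fish: 0.1437 × 5.025 × 1.325 = 0.95677
fish→reed→goat→fish: 0.7228 × 0.1929 × 6.687 = 0.93236
Maximum is fish→goat→reed→fish at 0.9568; no arbitrage — every cycle loses value.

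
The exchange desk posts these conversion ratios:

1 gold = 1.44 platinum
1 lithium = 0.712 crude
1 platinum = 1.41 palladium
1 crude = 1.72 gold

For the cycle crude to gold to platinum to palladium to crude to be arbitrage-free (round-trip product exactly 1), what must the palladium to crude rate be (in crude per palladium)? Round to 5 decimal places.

Known legs of the cycle: 1.72 × 1.44 × 1.41 = 3.492288
For no arbitrage the full-cycle product must be 1, so the missing rate is 1 / 3.492288 ≈ 0.2863452.

0.28635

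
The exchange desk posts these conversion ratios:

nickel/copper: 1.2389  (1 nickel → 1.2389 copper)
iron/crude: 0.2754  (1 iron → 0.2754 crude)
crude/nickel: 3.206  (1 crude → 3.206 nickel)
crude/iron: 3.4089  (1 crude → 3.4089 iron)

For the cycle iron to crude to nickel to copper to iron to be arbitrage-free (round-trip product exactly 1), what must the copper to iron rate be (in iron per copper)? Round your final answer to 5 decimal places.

0.91419

Known legs of the cycle: 0.2754 × 3.206 × 1.2389 = 1.09386495036
For no arbitrage the full-cycle product must be 1, so the missing rate is 1 / 1.09386495036 ≈ 0.9141896.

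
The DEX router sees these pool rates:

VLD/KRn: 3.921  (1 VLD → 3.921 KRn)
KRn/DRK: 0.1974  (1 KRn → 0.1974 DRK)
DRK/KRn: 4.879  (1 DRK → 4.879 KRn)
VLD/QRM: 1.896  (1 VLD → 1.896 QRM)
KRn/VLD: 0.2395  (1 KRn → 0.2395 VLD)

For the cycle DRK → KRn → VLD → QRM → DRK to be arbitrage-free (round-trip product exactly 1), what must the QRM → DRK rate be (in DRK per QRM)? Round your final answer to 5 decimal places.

0.45136

Known legs of the cycle: 4.879 × 0.2395 × 1.896 = 2.215514868
For no arbitrage the full-cycle product must be 1, so the missing rate is 1 / 2.215514868 ≈ 0.4513624.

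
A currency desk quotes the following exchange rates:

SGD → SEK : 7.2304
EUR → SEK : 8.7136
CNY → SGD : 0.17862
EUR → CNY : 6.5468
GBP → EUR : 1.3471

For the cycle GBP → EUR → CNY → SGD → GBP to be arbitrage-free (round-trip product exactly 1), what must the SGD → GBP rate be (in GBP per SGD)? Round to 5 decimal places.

Known legs of the cycle: 1.3471 × 6.5468 × 0.17862 = 1.5752844822936
For no arbitrage the full-cycle product must be 1, so the missing rate is 1 / 1.5752844822936 ≈ 0.6348060.

0.63481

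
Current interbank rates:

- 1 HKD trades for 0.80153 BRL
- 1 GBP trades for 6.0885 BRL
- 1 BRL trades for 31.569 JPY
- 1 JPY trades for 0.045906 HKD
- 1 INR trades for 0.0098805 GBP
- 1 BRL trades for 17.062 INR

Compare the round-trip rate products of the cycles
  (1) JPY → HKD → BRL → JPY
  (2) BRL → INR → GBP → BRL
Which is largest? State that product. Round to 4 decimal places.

1.1616

(1) 0.045906 × 0.80153 × 31.569 = 1.16158
(2) 17.062 × 0.0098805 × 6.0885 = 1.02641
Highest is cycle (1) at 1.1616 (>1, arbitrage).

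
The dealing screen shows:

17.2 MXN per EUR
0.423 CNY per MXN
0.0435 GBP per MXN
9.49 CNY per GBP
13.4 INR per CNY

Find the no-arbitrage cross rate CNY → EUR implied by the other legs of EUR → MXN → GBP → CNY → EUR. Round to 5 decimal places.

Known legs of the cycle: 17.2 × 0.0435 × 9.49 = 7.100418
For no arbitrage the full-cycle product must be 1, so the missing rate is 1 / 7.100418 ≈ 0.1408368.

0.14084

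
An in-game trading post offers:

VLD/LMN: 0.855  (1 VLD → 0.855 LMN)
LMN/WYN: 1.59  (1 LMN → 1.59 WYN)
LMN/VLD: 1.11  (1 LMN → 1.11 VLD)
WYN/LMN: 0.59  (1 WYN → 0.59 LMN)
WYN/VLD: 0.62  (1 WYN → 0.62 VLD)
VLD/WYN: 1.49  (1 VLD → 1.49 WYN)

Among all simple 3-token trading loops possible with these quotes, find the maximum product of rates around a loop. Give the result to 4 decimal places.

0.9758

LMN→VLD→WYN→LMN: 1.11 × 1.49 × 0.59 = 0.97580
LMN→WYN→VLD→LMN: 1.59 × 0.62 × 0.855 = 0.84286
Maximum is LMN→VLD→WYN→LMN at 0.9758; no arbitrage — every cycle loses value.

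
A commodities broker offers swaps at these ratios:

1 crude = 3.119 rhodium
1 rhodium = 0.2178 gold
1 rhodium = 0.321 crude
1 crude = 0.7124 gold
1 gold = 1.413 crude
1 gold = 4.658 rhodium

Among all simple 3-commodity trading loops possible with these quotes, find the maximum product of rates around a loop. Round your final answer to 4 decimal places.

1.0652

crude→gold→rhodium→crude: 0.7124 × 4.658 × 0.321 = 1.06519
crude→rhodium→gold→crude: 3.119 × 0.2178 × 1.413 = 0.95988
Maximum is crude→gold→rhodium→crude at 1.0652; arbitrage exists.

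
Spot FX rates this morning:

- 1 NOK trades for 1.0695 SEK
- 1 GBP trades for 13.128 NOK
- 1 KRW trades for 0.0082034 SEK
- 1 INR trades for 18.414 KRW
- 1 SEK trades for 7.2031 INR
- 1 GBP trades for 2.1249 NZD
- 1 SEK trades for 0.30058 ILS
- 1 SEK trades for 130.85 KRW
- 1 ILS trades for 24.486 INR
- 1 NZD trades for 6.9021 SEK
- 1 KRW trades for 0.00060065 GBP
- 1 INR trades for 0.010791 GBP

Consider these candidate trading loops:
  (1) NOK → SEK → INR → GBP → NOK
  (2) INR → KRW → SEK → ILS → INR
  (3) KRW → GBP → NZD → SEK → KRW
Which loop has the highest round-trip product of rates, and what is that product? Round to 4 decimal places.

(1) 1.0695 × 7.2031 × 0.010791 × 13.128 = 1.09134
(2) 18.414 × 0.0082034 × 0.30058 × 24.486 = 1.11178
(3) 0.00060065 × 2.1249 × 6.9021 × 130.85 = 1.15270
Highest is cycle (3) at 1.1527 (>1, arbitrage).

1.1527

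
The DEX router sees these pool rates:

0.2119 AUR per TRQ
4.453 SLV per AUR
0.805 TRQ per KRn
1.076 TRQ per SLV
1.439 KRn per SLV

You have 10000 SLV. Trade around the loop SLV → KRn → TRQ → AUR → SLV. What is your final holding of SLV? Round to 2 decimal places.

10000 SLV × 1.439 = 14390 KRn
14390 KRn × 0.805 = 11583.95 TRQ
11583.95 TRQ × 0.2119 = 2454.639005 AUR
2454.639005 AUR × 4.453 = 10930.507489265 SLV

10930.51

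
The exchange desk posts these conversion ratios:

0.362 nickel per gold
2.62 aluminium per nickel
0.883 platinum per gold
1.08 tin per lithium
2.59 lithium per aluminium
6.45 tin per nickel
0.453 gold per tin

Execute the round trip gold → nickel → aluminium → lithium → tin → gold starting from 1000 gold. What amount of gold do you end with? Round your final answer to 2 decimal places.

1201.80

1000 gold × 0.362 = 362 nickel
362 nickel × 2.62 = 948.44 aluminium
948.44 aluminium × 2.59 = 2456.4596 lithium
2456.4596 lithium × 1.08 = 2652.976368 tin
2652.976368 tin × 0.453 = 1201.798294704 gold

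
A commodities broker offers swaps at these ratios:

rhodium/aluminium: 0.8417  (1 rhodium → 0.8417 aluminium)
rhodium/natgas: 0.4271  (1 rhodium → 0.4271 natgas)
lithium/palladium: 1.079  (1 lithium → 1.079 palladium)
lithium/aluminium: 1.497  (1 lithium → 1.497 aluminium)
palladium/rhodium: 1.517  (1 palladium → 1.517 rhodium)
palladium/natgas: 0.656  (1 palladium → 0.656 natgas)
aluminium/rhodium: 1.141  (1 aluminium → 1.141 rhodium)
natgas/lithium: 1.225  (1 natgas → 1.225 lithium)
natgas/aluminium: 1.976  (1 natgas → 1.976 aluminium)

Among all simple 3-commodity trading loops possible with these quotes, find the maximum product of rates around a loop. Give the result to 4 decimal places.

0.9629

aluminium→rhodium→natgas→aluminium: 1.141 × 0.4271 × 1.976 = 0.96295
lithium→palladium→natgas→lithium: 1.079 × 0.656 × 1.225 = 0.86708
Maximum is aluminium→rhodium→natgas→aluminium at 0.9629; no arbitrage — every cycle loses value.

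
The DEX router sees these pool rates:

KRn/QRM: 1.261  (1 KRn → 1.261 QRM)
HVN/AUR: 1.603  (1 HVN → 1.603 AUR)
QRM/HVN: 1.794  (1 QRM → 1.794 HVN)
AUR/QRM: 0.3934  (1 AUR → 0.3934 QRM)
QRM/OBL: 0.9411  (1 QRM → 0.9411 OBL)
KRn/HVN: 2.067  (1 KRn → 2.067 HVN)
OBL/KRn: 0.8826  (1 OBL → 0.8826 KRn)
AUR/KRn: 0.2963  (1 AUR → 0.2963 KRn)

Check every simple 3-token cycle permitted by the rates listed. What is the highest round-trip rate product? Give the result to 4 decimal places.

HVN→AUR→QRM→HVN: 1.603 × 0.3934 × 1.794 = 1.13133
KRn→QRM→OBL→KRn: 1.261 × 0.9411 × 0.8826 = 1.04741
KRn→HVN→AUR→KRn: 2.067 × 1.603 × 0.2963 = 0.98176
Maximum is HVN→AUR→QRM→HVN at 1.1313; arbitrage exists.

1.1313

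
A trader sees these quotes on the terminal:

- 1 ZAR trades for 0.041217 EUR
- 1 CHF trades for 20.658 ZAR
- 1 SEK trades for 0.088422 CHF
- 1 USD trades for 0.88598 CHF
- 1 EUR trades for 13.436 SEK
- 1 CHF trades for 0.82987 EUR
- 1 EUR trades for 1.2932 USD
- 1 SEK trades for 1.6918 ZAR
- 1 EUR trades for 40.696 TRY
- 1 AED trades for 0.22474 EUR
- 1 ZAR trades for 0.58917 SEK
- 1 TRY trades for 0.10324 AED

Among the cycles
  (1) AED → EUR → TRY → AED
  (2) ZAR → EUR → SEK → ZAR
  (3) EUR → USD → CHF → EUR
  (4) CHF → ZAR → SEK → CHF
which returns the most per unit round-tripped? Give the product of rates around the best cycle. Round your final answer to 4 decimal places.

1.0762

(1) 0.22474 × 40.696 × 0.10324 = 0.94424
(2) 0.041217 × 13.436 × 1.6918 = 0.93690
(3) 1.2932 × 0.88598 × 0.82987 = 0.95082
(4) 20.658 × 0.58917 × 0.088422 = 1.07619
Highest is cycle (4) at 1.0762 (>1, arbitrage).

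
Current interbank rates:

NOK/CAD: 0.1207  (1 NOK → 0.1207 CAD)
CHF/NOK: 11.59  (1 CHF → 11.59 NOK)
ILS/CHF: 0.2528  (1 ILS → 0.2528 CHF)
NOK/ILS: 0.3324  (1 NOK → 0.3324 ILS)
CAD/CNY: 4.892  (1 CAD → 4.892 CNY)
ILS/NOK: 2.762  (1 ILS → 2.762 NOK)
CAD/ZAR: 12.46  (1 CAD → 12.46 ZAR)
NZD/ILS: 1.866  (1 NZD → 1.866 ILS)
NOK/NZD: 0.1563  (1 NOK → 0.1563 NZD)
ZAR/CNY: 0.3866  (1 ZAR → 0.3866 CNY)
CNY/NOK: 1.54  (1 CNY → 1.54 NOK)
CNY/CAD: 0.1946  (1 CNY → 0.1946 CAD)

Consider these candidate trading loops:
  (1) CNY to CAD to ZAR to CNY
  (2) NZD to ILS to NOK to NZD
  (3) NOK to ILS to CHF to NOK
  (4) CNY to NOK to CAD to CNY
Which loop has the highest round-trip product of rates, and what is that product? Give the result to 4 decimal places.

0.9739

(1) 0.1946 × 12.46 × 0.3866 = 0.93740
(2) 1.866 × 2.762 × 0.1563 = 0.80555
(3) 0.3324 × 0.2528 × 11.59 = 0.97392
(4) 1.54 × 0.1207 × 4.892 = 0.90932
Highest is cycle (3) at 0.9739 (≤1, no arbitrage).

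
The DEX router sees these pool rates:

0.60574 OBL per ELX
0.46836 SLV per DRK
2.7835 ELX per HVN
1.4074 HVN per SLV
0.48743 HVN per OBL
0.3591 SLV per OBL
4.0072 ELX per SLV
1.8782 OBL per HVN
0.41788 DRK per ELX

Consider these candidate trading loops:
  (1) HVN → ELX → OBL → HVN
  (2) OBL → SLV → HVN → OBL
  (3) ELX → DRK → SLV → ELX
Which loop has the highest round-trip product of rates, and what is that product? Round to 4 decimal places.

(1) 2.7835 × 0.60574 × 0.48743 = 0.82184
(2) 0.3591 × 1.4074 × 1.8782 = 0.94924
(3) 0.41788 × 0.46836 × 4.0072 = 0.78428
Highest is cycle (2) at 0.9492 (≤1, no arbitrage).

0.9492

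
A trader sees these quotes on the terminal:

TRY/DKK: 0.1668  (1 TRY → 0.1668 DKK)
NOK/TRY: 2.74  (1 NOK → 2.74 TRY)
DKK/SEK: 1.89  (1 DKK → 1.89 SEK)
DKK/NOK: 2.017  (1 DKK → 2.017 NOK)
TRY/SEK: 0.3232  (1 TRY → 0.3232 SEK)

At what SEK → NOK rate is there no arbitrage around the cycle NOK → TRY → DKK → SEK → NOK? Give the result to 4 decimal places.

Known legs of the cycle: 2.74 × 0.1668 × 1.89 = 0.86379048
For no arbitrage the full-cycle product must be 1, so the missing rate is 1 / 0.86379048 ≈ 1.157688.

1.1577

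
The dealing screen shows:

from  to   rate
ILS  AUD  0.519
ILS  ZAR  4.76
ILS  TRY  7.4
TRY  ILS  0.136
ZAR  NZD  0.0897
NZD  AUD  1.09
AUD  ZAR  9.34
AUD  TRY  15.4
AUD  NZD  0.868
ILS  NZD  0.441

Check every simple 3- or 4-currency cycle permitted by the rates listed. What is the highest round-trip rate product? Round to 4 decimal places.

1.0870

ILS→AUD→TRY→ILS: 0.519 × 15.4 × 0.136 = 1.08699
ILS→NZD→AUD→TRY→ILS: 0.441 × 1.09 × 15.4 × 0.136 = 1.00676
ZAR→NZD→AUD→ZAR: 0.0897 × 1.09 × 9.34 = 0.91320
Maximum is ILS→AUD→TRY→ILS at 1.0870; arbitrage exists.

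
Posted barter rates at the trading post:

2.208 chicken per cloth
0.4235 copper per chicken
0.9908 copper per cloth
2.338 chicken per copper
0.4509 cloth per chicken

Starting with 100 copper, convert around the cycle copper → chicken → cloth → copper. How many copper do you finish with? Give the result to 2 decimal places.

100 copper × 2.338 = 233.8 chicken
233.8 chicken × 0.4509 = 105.42042 cloth
105.42042 cloth × 0.9908 = 104.450552136 copper

104.45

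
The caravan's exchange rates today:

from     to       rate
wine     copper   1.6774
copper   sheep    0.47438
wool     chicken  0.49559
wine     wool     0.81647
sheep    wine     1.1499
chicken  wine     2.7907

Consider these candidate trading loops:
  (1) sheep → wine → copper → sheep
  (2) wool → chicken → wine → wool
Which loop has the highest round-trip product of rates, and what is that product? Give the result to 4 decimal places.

1.1292

(1) 1.1499 × 1.6774 × 0.47438 = 0.91500
(2) 0.49559 × 2.7907 × 0.81647 = 1.12921
Highest is cycle (2) at 1.1292 (>1, arbitrage).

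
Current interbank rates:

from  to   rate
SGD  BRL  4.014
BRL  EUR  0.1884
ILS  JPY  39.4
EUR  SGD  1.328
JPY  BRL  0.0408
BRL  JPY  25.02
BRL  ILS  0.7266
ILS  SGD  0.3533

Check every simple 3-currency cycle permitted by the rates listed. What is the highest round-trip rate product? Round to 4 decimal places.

1.1680

ILS→JPY→BRL→ILS: 39.4 × 0.0408 × 0.7266 = 1.16802
SGD→BRL→ILS→SGD: 4.014 × 0.7266 × 0.3533 = 1.03043
SGD→BRL→EUR→SGD: 4.014 × 0.1884 × 1.328 = 1.00428
Maximum is ILS→JPY→BRL→ILS at 1.1680; arbitrage exists.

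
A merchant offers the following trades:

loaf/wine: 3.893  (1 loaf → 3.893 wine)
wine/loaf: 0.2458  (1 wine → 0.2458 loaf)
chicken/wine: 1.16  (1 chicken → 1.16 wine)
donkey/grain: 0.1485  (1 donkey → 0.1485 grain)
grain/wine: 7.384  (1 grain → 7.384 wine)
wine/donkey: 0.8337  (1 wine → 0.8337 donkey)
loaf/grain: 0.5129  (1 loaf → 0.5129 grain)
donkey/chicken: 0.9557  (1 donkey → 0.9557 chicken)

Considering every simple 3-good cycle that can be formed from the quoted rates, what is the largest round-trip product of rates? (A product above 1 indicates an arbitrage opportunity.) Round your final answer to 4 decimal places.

0.9309

loaf→grain→wine→loaf: 0.5129 × 7.384 × 0.2458 = 0.93091
donkey→chicken→wine→donkey: 0.9557 × 1.16 × 0.8337 = 0.92425
donkey→grain→wine→donkey: 0.1485 × 7.384 × 0.8337 = 0.91417
Maximum is loaf→grain→wine→loaf at 0.9309; no arbitrage — every cycle loses value.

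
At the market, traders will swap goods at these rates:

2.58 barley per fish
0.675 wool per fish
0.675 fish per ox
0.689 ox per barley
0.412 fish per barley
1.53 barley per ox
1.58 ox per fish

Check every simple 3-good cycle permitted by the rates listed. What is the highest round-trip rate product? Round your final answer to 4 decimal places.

1.1999

ox→fish→barley→ox: 0.675 × 2.58 × 0.689 = 1.19989
ox→barley→fish→ox: 1.53 × 0.412 × 1.58 = 0.99597
Maximum is ox→fish→barley→ox at 1.1999; arbitrage exists.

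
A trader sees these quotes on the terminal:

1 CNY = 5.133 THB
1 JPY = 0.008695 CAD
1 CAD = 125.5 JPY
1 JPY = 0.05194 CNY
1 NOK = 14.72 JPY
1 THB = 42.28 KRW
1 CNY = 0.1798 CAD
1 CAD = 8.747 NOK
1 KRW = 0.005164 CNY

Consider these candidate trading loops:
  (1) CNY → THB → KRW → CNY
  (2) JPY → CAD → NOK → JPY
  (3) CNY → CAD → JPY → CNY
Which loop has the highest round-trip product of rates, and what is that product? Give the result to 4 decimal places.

1.1720

(1) 5.133 × 42.28 × 0.005164 = 1.12071
(2) 0.008695 × 8.747 × 14.72 = 1.11953
(3) 0.1798 × 125.5 × 0.05194 = 1.17202
Highest is cycle (3) at 1.1720 (>1, arbitrage).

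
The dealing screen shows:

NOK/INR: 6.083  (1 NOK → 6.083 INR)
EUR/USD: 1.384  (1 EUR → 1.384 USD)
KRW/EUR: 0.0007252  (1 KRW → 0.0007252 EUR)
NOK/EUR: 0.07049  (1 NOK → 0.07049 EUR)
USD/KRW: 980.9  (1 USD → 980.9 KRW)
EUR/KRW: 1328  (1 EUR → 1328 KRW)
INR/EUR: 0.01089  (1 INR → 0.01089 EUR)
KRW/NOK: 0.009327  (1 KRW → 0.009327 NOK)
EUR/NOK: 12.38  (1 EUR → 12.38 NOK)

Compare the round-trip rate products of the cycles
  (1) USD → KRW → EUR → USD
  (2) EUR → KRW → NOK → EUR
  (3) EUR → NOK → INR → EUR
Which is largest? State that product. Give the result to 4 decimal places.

0.9845

(1) 980.9 × 0.0007252 × 1.384 = 0.98451
(2) 1328 × 0.009327 × 0.07049 = 0.87311
(3) 12.38 × 6.083 × 0.01089 = 0.82010
Highest is cycle (1) at 0.9845 (≤1, no arbitrage).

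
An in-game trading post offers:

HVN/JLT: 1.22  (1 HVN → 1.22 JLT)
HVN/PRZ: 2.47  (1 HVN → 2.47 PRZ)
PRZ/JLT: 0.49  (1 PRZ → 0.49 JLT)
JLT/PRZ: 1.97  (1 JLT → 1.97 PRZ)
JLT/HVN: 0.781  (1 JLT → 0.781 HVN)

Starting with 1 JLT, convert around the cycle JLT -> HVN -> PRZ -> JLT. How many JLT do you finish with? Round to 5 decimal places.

1 JLT × 0.781 = 0.781 HVN
0.781 HVN × 2.47 = 1.92907 PRZ
1.92907 PRZ × 0.49 = 0.9452443 JLT

0.94524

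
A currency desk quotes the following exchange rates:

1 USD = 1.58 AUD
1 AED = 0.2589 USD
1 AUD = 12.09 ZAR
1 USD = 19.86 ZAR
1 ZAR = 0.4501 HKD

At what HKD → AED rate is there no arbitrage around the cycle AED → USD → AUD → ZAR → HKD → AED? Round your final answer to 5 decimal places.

Known legs of the cycle: 0.2589 × 1.58 × 12.09 × 0.4501 = 2.225996366958
For no arbitrage the full-cycle product must be 1, so the missing rate is 1 / 2.225996366958 ≈ 0.4492370.

0.44924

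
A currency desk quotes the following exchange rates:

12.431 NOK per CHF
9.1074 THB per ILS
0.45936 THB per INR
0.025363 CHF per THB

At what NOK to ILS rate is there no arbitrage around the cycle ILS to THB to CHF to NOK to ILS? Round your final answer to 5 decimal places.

Known legs of the cycle: 9.1074 × 0.025363 × 12.431 = 2.8714489494522
For no arbitrage the full-cycle product must be 1, so the missing rate is 1 / 2.8714489494522 ≈ 0.3482562.

0.34826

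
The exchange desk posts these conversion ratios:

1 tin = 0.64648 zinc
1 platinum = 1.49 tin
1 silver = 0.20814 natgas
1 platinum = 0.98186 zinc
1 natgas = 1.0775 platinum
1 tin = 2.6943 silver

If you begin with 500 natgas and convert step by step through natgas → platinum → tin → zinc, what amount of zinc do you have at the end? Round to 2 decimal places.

500 natgas × 1.0775 = 538.75 platinum
538.75 platinum × 1.49 = 802.7375 tin
802.7375 tin × 0.64648 = 518.953739 zinc

518.95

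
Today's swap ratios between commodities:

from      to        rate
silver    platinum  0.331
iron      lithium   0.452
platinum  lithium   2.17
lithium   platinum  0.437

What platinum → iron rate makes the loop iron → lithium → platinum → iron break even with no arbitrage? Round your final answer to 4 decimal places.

5.0627

Known legs of the cycle: 0.452 × 0.437 = 0.197524
For no arbitrage the full-cycle product must be 1, so the missing rate is 1 / 0.197524 ≈ 5.062676.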